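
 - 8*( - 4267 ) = 34136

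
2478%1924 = 554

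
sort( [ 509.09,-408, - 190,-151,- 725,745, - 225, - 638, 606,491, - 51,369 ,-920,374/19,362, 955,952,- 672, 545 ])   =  [-920,-725, - 672, - 638, - 408,  -  225,-190, - 151, - 51  ,  374/19, 362,369 , 491,509.09, 545,  606, 745,952, 955]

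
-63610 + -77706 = -141316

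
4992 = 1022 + 3970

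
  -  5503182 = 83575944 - 89079126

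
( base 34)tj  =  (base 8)1755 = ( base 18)31F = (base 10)1005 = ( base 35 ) SP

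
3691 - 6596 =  - 2905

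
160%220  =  160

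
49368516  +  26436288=75804804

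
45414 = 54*841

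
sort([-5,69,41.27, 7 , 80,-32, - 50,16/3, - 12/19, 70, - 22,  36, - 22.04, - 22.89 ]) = [ - 50, - 32, - 22.89, - 22.04, -22, - 5,-12/19, 16/3,7, 36,41.27,69, 70, 80]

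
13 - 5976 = -5963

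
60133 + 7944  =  68077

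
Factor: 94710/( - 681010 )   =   - 3^1*7^1*151^( - 1) = - 21/151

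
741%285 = 171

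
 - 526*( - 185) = 97310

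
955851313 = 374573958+581277355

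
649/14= 649/14=46.36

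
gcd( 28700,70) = 70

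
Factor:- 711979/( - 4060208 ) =2^( - 4 )*29^1*24551^1*253763^( -1) 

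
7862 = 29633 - 21771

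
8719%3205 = 2309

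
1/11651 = 1/11651 = 0.00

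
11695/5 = 2339  =  2339.00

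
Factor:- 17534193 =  -3^1*5844731^1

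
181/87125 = 181/87125 = 0.00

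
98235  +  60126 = 158361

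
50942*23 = 1171666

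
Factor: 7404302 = 2^1 * 61^1 * 137^1 * 443^1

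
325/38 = 325/38 = 8.55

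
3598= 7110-3512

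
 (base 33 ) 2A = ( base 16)4c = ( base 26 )2O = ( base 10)76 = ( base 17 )48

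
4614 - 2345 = 2269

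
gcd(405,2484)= 27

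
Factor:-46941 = -3^1  *15647^1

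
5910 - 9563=-3653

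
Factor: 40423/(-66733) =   -  40423^1*66733^ ( - 1 )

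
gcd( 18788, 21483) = 77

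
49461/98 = 49461/98  =  504.70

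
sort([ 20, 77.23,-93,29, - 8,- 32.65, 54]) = [ - 93,-32.65,  -  8,20, 29, 54,77.23 ]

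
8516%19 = 4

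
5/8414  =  5/8414=0.00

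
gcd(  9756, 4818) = 6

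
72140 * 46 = 3318440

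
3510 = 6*585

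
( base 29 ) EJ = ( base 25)H0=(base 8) 651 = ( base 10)425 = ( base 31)DM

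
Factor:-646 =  - 2^1*17^1*19^1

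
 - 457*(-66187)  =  30247459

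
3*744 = 2232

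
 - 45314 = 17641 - 62955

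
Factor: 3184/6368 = 1/2 = 2^( - 1) 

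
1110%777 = 333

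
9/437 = 9/437 = 0.02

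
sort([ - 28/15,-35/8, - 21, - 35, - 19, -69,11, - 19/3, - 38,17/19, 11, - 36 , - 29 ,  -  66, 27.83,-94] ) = [-94, - 69, - 66, - 38, - 36, - 35, - 29, - 21, - 19, - 19/3, -35/8,-28/15, 17/19,11,11,27.83]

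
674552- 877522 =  - 202970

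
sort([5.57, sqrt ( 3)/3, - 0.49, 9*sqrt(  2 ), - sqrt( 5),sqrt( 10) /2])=[ - sqrt( 5) , - 0.49, sqrt( 3)/3,sqrt( 10)/2, 5.57,9* sqrt(2 )]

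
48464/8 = 6058 = 6058.00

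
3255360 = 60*54256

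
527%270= 257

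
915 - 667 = 248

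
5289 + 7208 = 12497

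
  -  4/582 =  -2/291 = - 0.01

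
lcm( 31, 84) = 2604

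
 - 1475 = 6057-7532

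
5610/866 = 2805/433 = 6.48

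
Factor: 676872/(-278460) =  - 2^1*5^(  -  1 ) * 13^(-1)*79^1 = - 158/65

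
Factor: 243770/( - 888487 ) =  - 2^1*5^1* 19^1*67^ ( - 1 )*  89^( - 1)*149^( - 1)*1283^1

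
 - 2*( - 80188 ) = 160376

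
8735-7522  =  1213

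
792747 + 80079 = 872826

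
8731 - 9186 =  -  455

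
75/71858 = 75/71858 = 0.00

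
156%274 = 156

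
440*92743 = 40806920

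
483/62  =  483/62 = 7.79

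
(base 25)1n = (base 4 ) 300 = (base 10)48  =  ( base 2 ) 110000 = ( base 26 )1M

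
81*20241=1639521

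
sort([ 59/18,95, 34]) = [59/18,34,95]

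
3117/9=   346+1/3  =  346.33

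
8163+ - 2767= 5396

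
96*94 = 9024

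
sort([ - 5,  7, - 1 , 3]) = [-5,-1,3, 7]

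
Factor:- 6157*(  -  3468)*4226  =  2^3*3^1*17^2* 47^1*131^1*2113^1=90235563576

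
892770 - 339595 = 553175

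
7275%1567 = 1007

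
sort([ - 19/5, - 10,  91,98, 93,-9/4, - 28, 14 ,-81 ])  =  [ - 81 ,- 28,-10 , - 19/5, - 9/4, 14,91, 93, 98] 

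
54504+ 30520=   85024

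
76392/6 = 12732= 12732.00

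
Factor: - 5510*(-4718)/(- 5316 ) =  - 3^( - 1 )*5^1*7^1*19^1*29^1*337^1*443^( - 1 ) = -6499045/1329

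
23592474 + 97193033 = 120785507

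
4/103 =4/103= 0.04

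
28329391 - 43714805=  - 15385414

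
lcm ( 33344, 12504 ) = 100032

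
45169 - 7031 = 38138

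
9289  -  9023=266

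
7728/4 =1932= 1932.00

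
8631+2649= 11280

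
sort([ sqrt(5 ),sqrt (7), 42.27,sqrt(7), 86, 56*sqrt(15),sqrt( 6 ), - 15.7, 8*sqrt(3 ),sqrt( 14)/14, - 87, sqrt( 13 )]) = [ - 87, - 15.7 , sqrt( 14 )/14, sqrt (5 ), sqrt (6 ),sqrt(7), sqrt ( 7), sqrt(13), 8*sqrt( 3 ) , 42.27, 86, 56* sqrt(15 )]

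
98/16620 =49/8310 = 0.01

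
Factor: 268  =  2^2*67^1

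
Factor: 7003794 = 2^1*3^1*7^1*103^1*1619^1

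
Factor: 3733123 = 107^1*139^1*251^1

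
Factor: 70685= 5^1*67^1*211^1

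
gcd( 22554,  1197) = 63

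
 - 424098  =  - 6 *70683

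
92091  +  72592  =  164683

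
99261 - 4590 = 94671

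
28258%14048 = 162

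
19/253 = 19/253 = 0.08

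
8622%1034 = 350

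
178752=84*2128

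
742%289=164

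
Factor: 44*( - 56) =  - 2464 = - 2^5*  7^1 *11^1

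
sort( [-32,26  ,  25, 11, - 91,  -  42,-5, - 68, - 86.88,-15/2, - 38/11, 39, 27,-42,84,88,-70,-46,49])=[ - 91, - 86.88, - 70,-68, - 46,-42, - 42, - 32,-15/2, - 5, - 38/11, 11,  25, 26,27, 39 , 49, 84, 88] 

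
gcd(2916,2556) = 36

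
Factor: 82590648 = 2^3*3^1*7^1*491611^1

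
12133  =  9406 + 2727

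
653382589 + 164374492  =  817757081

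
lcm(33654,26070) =1850970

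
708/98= 354/49 = 7.22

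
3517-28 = 3489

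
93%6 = 3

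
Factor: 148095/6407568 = 16455/711952  =  2^(-4)*3^1*5^1*1097^1*44497^( - 1 ) 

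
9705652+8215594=17921246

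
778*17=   13226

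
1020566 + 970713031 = 971733597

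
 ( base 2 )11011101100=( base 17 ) 624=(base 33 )1KN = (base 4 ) 123230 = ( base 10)1772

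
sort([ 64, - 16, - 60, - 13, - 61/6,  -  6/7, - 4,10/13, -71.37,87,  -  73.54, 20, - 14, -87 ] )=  [ - 87, - 73.54,-71.37, - 60,- 16,-14, - 13,  -  61/6, - 4, - 6/7, 10/13, 20,64, 87 ] 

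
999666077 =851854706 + 147811371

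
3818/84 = 45 + 19/42 = 45.45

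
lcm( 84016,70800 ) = 6301200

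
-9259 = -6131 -3128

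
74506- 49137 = 25369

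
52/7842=26/3921 = 0.01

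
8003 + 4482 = 12485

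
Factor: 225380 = 2^2 * 5^1*59^1* 191^1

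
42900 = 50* 858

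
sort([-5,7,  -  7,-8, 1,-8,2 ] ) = [ - 8, - 8,-7  , - 5,1,2,7]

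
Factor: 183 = 3^1 * 61^1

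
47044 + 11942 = 58986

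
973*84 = 81732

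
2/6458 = 1/3229  =  0.00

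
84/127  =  84/127 = 0.66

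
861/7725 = 287/2575 = 0.11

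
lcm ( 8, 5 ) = 40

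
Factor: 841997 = 13^1*239^1*271^1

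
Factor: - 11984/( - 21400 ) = 2^1*5^(-2)*7^1=14/25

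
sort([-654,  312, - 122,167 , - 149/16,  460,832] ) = [  -  654, - 122,  -  149/16 , 167, 312,460, 832]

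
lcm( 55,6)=330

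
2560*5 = 12800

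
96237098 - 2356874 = 93880224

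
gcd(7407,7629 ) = 3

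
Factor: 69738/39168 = 2^( - 7)*3^( - 1 )*17^( - 1)*59^1*197^1 = 11623/6528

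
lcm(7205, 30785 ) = 338635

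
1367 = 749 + 618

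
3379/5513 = 3379/5513 = 0.61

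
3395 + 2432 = 5827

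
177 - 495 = -318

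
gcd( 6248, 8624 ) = 88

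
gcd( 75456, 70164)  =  36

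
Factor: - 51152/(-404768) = 23/182 = 2^( - 1) * 7^( - 1 )*13^ ( -1) * 23^1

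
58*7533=436914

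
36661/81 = 36661/81 = 452.60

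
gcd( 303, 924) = 3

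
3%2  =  1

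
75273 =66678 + 8595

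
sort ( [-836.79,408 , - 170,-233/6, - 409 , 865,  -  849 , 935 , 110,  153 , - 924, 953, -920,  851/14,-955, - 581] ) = [ - 955, - 924, - 920, - 849, - 836.79, - 581,  -  409, - 170, - 233/6,851/14,110 , 153, 408, 865 , 935 , 953 ] 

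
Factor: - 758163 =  - 3^1*7^1*79^1*457^1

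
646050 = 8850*73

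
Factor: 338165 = 5^1*47^1 *1439^1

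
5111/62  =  5111/62 = 82.44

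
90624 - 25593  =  65031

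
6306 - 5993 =313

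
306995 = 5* 61399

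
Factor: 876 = 2^2 * 3^1 * 73^1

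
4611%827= 476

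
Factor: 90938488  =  2^3* 173^1*65707^1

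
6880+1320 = 8200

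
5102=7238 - 2136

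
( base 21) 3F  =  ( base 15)53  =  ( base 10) 78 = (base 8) 116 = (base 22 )3C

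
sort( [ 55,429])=[ 55,429 ]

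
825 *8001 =6600825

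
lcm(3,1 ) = 3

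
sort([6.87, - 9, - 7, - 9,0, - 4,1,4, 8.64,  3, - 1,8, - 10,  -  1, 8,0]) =[ - 10, - 9,-9, - 7, - 4, - 1, - 1, 0,0,1,  3,4,6.87, 8,8,8.64]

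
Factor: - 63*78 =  - 4914= -2^1 * 3^3*7^1*13^1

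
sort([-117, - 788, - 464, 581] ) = [ - 788, - 464, - 117, 581 ] 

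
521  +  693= 1214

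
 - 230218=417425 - 647643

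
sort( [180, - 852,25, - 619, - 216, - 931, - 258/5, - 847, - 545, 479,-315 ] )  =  [ - 931, - 852, - 847, - 619, - 545, - 315, - 216, - 258/5, 25, 180, 479 ]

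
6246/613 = 10 + 116/613 = 10.19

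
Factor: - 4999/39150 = -2^(  -  1 )*3^( - 3) * 5^( - 2)*29^(-1)*4999^1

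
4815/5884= 4815/5884= 0.82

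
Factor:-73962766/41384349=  - 2^1 *3^( - 2 )*31^( - 1 )*148331^( - 1 )*36981383^1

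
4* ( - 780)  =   - 3120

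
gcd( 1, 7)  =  1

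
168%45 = 33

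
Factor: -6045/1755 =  - 3^( - 2)*31^1 = - 31/9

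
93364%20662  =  10716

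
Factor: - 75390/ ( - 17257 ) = 2^1*3^1*5^1*7^1*359^1*17257^( - 1 )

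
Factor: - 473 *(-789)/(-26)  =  -373197/26  =  - 2^( -1)*3^1 * 11^1*13^( - 1) * 43^1*263^1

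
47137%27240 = 19897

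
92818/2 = 46409 = 46409.00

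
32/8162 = 16/4081 = 0.00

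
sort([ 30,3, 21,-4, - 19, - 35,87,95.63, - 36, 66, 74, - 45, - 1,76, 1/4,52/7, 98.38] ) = [ -45, - 36, - 35, - 19,-4, -1,1/4, 3,52/7,21,30,66,74, 76,87,95.63,98.38] 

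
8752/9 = 972 + 4/9 = 972.44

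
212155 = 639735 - 427580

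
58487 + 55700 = 114187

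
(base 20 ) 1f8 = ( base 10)708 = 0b1011000100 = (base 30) NI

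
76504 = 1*76504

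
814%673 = 141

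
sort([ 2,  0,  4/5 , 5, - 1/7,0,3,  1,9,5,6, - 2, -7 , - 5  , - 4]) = [  -  7, - 5, - 4, - 2, - 1/7,  0 , 0,4/5,1,  2, 3,5,5,  6,  9]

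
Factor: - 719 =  - 719^1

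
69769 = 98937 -29168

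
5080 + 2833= 7913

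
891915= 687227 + 204688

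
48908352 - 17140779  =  31767573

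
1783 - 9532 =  - 7749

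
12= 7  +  5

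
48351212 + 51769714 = 100120926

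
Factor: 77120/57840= 4/3  =  2^2*3^( - 1 ) 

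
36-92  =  -56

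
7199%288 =287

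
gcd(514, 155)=1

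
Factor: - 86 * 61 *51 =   -  267546 = - 2^1 * 3^1*17^1*43^1*61^1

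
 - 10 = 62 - 72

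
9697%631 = 232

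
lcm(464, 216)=12528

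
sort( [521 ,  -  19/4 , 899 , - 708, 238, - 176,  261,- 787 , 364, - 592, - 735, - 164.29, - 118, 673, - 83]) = [-787, - 735, - 708, - 592, - 176,  -  164.29, - 118,-83, - 19/4, 238, 261,  364,521, 673,899 ]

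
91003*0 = 0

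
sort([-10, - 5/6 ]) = [ - 10, - 5/6]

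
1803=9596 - 7793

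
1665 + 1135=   2800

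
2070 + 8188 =10258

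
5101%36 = 25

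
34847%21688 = 13159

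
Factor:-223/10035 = -1/45 = -  3^( - 2 )*5^(- 1) 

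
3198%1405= 388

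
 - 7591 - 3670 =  - 11261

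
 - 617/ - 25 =24 + 17/25 = 24.68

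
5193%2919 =2274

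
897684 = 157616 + 740068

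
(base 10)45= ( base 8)55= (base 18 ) 29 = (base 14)33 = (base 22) 21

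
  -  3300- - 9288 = 5988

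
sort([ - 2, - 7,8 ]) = [ - 7, - 2,8 ] 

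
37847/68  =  556 + 39/68 = 556.57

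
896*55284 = 49534464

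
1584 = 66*24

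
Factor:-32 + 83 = 3^1 * 17^1= 51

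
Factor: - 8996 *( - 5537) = 2^2*7^2*13^1*113^1 * 173^1 = 49810852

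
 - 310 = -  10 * 31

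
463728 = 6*77288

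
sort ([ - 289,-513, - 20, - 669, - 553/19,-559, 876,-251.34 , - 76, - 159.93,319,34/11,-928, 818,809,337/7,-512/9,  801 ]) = [ - 928, - 669 , -559, - 513,- 289, - 251.34,- 159.93, - 76, - 512/9, - 553/19 ,  -  20,  34/11  ,  337/7 , 319,801,809,818, 876]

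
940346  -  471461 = 468885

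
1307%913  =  394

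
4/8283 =4/8283 = 0.00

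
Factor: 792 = 2^3 * 3^2*11^1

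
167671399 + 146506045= 314177444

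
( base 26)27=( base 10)59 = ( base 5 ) 214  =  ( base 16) 3b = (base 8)73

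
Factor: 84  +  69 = 153 = 3^2*17^1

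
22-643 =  - 621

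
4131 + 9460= 13591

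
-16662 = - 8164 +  - 8498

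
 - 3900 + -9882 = - 13782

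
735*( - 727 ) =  - 534345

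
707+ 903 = 1610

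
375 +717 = 1092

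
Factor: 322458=2^1*3^1 * 223^1*241^1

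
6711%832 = 55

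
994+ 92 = 1086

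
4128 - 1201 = 2927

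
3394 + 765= 4159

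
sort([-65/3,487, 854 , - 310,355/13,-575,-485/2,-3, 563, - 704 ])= [  -  704,-575,  -  310,-485/2  , - 65/3,- 3,  355/13 , 487,563 , 854]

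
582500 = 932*625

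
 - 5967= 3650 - 9617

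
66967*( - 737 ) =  - 49354679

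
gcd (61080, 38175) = 7635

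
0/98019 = 0 = 0.00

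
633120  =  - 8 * ( - 79140)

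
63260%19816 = 3812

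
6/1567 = 6/1567 = 0.00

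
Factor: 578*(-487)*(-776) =218433136 = 2^4  *17^2*97^1*487^1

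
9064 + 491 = 9555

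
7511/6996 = 1 + 515/6996 = 1.07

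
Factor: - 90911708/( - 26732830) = 45455854/13366415 = 2^1*5^ (-1 )*349^1*65123^1*2673283^( - 1)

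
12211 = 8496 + 3715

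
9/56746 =9/56746 = 0.00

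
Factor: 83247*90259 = 7513790973 = 3^1*13^1*53^1*131^1*27749^1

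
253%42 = 1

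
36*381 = 13716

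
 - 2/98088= - 1/49044 = - 0.00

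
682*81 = 55242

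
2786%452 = 74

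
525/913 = 525/913 =0.58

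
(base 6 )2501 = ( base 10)613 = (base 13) 382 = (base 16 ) 265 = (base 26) NF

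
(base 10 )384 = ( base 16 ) 180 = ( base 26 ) ek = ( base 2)110000000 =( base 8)600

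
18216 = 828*22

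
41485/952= 41485/952 =43.58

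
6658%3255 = 148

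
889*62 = 55118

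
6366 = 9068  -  2702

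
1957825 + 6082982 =8040807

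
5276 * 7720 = 40730720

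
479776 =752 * 638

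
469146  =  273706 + 195440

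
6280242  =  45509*138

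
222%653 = 222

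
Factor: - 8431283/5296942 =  - 2^( - 1)*7^2*47^1*523^1*378353^(-1) = -1204469/756706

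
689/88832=689/88832=0.01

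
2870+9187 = 12057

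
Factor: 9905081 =601^1*16481^1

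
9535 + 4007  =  13542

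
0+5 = 5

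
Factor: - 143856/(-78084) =444/241 = 2^2 * 3^1 * 37^1*241^( - 1) 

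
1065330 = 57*18690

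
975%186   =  45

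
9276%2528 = 1692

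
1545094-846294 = 698800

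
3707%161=4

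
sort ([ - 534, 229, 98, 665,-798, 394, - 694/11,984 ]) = [  -  798,  -  534, - 694/11,  98, 229, 394, 665, 984 ]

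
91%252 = 91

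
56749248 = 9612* 5904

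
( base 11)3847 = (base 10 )5012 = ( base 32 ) 4sk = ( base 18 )f88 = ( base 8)11624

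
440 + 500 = 940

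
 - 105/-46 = 105/46=2.28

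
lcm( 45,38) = 1710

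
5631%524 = 391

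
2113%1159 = 954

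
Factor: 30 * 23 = 690 = 2^1*3^1*5^1*23^1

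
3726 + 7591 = 11317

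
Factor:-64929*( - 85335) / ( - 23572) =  - 5540716215/23572 = - 2^(  -  2)*3^2*5^1*23^1*71^( - 1)*83^(- 1)*941^1*5689^1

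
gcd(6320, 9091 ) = 1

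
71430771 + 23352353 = 94783124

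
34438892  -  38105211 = -3666319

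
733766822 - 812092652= - 78325830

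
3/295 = 3/295 =0.01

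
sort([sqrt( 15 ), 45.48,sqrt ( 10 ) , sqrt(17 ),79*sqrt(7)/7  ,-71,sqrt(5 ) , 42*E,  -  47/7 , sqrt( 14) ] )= [ - 71,  -  47/7,  sqrt( 5 ),sqrt(10), sqrt(14),sqrt( 15 ), sqrt(17),79*sqrt(7 ) /7 , 45.48,42*E]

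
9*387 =3483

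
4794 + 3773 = 8567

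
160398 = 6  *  26733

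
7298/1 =7298=7298.00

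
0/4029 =0=0.00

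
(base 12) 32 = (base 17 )24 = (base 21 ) 1h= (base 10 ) 38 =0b100110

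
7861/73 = 7861/73 = 107.68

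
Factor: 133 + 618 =751^1 = 751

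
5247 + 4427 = 9674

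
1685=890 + 795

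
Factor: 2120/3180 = 2/3 = 2^1*3^( -1) 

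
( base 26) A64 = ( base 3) 100111022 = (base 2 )1101100001000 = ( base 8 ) 15410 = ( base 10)6920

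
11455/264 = 43+103/264 = 43.39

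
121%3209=121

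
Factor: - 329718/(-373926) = 7^( - 1 )*29^( - 1)*179^1= 179/203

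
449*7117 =3195533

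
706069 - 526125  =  179944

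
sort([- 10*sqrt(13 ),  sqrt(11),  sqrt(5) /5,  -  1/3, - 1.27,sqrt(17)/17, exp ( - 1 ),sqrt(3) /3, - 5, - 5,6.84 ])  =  [ - 10* sqrt(13), - 5, - 5, - 1.27 , - 1/3, sqrt(17 ) /17,exp( - 1 ), sqrt( 5)/5,sqrt( 3 ) /3,sqrt( 11),6.84 ] 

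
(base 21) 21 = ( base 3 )1121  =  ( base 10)43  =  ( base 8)53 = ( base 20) 23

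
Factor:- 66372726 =-2^1*3^1*7^1*17^1*92959^1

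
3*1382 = 4146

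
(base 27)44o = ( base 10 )3048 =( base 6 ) 22040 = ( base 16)be8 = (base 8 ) 5750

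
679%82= 23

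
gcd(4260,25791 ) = 3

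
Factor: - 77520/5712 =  - 95/7 = - 5^1*7^( - 1)*19^1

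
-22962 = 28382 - 51344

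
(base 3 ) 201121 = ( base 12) 381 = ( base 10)529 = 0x211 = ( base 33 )g1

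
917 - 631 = 286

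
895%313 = 269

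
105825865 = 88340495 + 17485370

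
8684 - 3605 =5079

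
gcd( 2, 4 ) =2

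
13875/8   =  13875/8 = 1734.38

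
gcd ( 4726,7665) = 1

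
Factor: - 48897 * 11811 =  - 577522467 = - 3^4*31^1* 127^1*1811^1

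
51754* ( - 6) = - 310524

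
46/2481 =46/2481 = 0.02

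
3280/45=72 + 8/9 = 72.89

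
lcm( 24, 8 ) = 24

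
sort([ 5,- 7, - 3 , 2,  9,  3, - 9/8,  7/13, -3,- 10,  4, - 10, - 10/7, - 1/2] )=[ - 10, - 10, - 7 , - 3,  -  3,- 10/7, - 9/8, - 1/2,  7/13,2, 3,4,5,9 ] 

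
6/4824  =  1/804  =  0.00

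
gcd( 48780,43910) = 10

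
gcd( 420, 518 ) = 14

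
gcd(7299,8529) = 3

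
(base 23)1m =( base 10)45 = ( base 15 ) 30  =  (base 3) 1200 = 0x2D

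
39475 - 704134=  -  664659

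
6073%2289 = 1495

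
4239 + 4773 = 9012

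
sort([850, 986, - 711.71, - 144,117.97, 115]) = [ - 711.71,  -  144, 115, 117.97,850, 986 ]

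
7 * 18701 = 130907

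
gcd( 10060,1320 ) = 20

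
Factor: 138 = 2^1*3^1*23^1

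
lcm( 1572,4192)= 12576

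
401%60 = 41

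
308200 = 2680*115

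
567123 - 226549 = 340574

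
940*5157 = 4847580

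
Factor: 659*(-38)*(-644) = 2^3*7^1 * 19^1 * 23^1*659^1 = 16127048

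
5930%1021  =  825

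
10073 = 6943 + 3130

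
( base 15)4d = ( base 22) 37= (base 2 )1001001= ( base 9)81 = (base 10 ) 73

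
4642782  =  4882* 951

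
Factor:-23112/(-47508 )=2^1*3^2*37^(  -  1) = 18/37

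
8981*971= 8720551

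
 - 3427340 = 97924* ( - 35)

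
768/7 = 768/7 = 109.71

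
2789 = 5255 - 2466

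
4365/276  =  15 + 75/92=15.82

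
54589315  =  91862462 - 37273147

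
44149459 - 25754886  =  18394573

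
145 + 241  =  386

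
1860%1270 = 590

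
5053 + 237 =5290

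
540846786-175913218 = 364933568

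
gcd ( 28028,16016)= 4004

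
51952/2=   25976 = 25976.00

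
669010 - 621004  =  48006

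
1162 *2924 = 3397688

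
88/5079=88/5079 = 0.02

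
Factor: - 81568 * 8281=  - 2^5*7^2 * 13^2 * 2549^1 = - 675464608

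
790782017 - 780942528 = 9839489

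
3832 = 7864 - 4032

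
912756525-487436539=425319986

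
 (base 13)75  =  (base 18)56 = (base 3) 10120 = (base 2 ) 1100000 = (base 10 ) 96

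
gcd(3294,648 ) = 54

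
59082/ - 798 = -9847/133 = -74.04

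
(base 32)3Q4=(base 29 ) 4im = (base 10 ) 3908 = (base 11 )2A33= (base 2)111101000100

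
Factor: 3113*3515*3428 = 37509844460=2^2*5^1*11^1*19^1*37^1*283^1*857^1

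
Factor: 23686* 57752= 2^4*13^1 * 911^1 *7219^1= 1367913872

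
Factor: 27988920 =2^3*3^2*5^1*77747^1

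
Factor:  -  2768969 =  -7^1*37^1  *10691^1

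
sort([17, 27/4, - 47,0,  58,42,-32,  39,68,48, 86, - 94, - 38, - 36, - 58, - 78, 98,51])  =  [ - 94,-78, - 58, -47, - 38,- 36, - 32, 0, 27/4,17,39, 42,48,51,58,68, 86,98] 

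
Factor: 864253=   13^1*19^1*3499^1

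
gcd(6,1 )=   1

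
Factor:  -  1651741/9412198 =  - 2^(  -  1)*7^2 * 13^1*23^( - 1)*2593^1* 204613^ ( - 1) 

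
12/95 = 12/95=0.13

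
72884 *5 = 364420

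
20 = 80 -60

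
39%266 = 39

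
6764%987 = 842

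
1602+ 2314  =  3916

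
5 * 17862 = 89310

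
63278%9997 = 3296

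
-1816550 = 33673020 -35489570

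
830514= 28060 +802454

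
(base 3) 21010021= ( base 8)12107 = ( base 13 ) 2494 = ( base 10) 5191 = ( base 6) 40011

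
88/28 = 22/7 = 3.14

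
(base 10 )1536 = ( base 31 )1IH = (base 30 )1l6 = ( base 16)600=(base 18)4D6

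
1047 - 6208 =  - 5161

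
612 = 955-343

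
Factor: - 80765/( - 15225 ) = 557/105 = 3^( - 1 )*5^( - 1 ) * 7^( - 1)*557^1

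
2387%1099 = 189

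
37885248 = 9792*3869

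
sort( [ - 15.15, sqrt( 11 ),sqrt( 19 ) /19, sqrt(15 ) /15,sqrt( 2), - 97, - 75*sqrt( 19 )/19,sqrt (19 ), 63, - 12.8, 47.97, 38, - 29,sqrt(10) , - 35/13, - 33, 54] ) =[ - 97, - 33, - 29, - 75*sqrt(19) /19, - 15.15, - 12.8, - 35/13,  sqrt(19)/19, sqrt(15 ) /15,sqrt(2),sqrt(10), sqrt(11 ), sqrt(  19 ), 38,  47.97,54,63 ]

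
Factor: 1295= 5^1* 7^1* 37^1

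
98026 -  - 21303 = 119329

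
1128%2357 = 1128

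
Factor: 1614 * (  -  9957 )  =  - 16070598 = - 2^1*3^2 * 269^1*3319^1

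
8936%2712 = 800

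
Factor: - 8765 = -5^1*1753^1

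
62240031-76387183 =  - 14147152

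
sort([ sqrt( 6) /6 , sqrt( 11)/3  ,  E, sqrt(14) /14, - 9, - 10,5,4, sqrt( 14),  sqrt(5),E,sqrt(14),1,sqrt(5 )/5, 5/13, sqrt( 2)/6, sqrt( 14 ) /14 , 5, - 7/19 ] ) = [ - 10,- 9 ,-7/19, sqrt(2 )/6,  sqrt(14)/14,sqrt(14) /14,5/13,sqrt( 6)/6  ,  sqrt(5 )/5 , 1,sqrt(11 ) /3, sqrt(5), E , E,sqrt(14 ) , sqrt( 14 ) , 4,5,5]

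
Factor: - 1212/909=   -  4/3 = - 2^2*3^( - 1 ) 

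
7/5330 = 7/5330 = 0.00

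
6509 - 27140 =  - 20631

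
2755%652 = 147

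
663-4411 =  - 3748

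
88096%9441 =3127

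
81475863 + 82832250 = 164308113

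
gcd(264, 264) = 264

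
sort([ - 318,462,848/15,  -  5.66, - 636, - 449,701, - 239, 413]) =[- 636, - 449, - 318,  -  239, - 5.66,848/15 , 413,462,701 ]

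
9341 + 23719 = 33060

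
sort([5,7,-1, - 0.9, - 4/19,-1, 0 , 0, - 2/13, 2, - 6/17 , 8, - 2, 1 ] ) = [ - 2, - 1, - 1, - 0.9, - 6/17, - 4/19, - 2/13, 0 , 0,1, 2,5 , 7, 8 ]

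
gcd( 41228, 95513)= 11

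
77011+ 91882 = 168893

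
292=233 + 59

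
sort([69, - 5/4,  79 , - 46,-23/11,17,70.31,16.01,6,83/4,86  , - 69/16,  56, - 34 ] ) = [ - 46, - 34, - 69/16, - 23/11, - 5/4,6,16.01,17,83/4,56,  69, 70.31,79,  86 ] 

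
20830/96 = 216 + 47/48 = 216.98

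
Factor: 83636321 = 83636321^1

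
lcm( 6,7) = 42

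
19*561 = 10659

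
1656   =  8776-7120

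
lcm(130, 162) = 10530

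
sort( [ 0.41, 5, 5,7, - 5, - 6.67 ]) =[ - 6.67, - 5,0.41, 5, 5 , 7]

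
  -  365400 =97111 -462511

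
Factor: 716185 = 5^1*227^1*631^1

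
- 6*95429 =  - 572574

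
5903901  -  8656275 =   -  2752374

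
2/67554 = 1/33777 = 0.00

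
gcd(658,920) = 2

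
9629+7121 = 16750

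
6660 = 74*90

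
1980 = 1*1980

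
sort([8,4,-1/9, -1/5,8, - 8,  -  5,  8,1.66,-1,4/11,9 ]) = [  -  8,- 5, - 1, - 1/5,-1/9, 4/11,1.66, 4, 8,8,8, 9 ] 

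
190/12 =15+ 5/6 = 15.83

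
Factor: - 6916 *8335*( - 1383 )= 2^2*3^1*5^1*7^1*13^1*19^1*461^1*1667^1 = 79722841380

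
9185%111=83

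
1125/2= 1125/2  =  562.50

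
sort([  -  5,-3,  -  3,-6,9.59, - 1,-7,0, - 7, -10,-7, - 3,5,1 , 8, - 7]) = [ - 10 , - 7,  -  7,-7, - 7, - 6,-5 , - 3, - 3, - 3, - 1,0,1,  5 , 8,9.59] 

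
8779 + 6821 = 15600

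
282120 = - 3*(-94040 ) 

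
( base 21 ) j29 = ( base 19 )146d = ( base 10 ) 8430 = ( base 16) 20EE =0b10000011101110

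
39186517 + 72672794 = 111859311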